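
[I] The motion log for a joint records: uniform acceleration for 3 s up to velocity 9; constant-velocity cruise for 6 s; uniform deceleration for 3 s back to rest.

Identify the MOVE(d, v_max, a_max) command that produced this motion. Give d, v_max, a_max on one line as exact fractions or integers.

a_max = 9/3 = 3
d_a = ½·9·3 = 27/2; d_c = 9·6 = 54
d = 2·27/2 + 54 = 81
t_c = 6 > 0 ⇒ limit active, v_max = 9

d=81 v_max=9 a_max=3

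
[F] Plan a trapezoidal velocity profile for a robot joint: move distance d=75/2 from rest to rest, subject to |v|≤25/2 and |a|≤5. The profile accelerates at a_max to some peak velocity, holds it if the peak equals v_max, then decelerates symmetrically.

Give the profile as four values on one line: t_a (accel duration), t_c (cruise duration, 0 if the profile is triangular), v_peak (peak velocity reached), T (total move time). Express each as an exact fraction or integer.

v_max²/a_max = (25/2)²/5 = 125/4
75/2 ≥ 125/4 → trapezoidal
t_a = (25/2)/5 = 5/2; v_peak = 25/2
d_cruise = 75/2 − 125/4 = 25/4; t_c = (25/4)/(25/2) = 1/2
T = 2·5/2 + 1/2 = 11/2

t_a=5/2 t_c=1/2 v_peak=25/2 T=11/2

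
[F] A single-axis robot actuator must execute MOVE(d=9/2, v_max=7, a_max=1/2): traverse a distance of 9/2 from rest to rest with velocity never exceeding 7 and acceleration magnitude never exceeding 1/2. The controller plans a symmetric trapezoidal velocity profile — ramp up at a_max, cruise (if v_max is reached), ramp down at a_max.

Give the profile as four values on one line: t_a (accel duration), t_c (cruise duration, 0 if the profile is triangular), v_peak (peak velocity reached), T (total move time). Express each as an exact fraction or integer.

vₘ²/aₘ = 7²/(1/2) = 98
9/2 < 98 ⇒ no cruise
v_peak = √(9/2·1/2) = √(9/4) = 3/2
t_a = (3/2)/(1/2) = 3; t_c = 0
T = 2·3 = 6

t_a=3 t_c=0 v_peak=3/2 T=6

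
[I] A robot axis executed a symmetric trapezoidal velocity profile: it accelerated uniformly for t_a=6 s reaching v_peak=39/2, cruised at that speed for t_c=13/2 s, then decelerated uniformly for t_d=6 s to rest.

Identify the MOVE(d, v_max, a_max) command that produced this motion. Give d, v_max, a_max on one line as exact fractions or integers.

a_max = (39/2)/6 = 13/4
d_a = ½·39/2·6 = 117/2; d_c = 39/2·13/2 = 507/4
d = 2·117/2 + 507/4 = 975/4
t_c = 13/2 > 0 so v_max = 39/2

d=975/4 v_max=39/2 a_max=13/4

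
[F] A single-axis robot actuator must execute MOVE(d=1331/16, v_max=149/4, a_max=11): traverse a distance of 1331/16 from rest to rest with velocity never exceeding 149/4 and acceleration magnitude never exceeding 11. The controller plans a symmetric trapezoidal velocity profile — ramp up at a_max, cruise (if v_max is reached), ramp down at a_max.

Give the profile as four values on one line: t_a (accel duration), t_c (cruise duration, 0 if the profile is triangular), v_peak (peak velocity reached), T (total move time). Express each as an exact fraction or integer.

t_a=11/4 t_c=0 v_peak=121/4 T=11/2

v_max²/a_max = (149/4)²/11 = 22201/176
1331/16 < 22201/176 → triangular
v_peak = √(1331/16·11) = √(14641/16) = 121/4
t_a = (121/4)/11 = 11/4; t_c = 0
T = 2·11/4 = 11/2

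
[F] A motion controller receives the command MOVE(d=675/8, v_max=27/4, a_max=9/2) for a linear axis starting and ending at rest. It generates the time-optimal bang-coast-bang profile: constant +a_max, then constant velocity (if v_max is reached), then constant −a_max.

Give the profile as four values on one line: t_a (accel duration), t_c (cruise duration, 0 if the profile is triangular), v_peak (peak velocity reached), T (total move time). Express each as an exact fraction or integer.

(v_max)²/a_max = (27/4)²/(9/2) = 81/8
675/8 ≥ 81/8 → trapezoidal
t_a = (27/4)/(9/2) = 3/2; v_peak = 27/4
d_cruise = 675/8 − 81/8 = 297/4; t_c = (297/4)/(27/4) = 11
T = 2·3/2 + 11 = 14

t_a=3/2 t_c=11 v_peak=27/4 T=14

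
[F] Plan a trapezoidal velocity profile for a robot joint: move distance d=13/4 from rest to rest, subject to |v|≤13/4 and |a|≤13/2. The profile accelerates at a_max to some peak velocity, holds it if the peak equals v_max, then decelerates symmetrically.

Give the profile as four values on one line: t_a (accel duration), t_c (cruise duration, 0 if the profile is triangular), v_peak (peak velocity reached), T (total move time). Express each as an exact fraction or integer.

(v_max)²/a_max = (13/4)²/(13/2) = 13/8
13/4 ≥ 13/8 ⇒ cruise phase
t_a = (13/4)/(13/2) = 1/2; v_peak = 13/4
d_cruise = 13/4 − 13/8 = 13/8; t_c = (13/8)/(13/4) = 1/2
T = 2·1/2 + 1/2 = 3/2

t_a=1/2 t_c=1/2 v_peak=13/4 T=3/2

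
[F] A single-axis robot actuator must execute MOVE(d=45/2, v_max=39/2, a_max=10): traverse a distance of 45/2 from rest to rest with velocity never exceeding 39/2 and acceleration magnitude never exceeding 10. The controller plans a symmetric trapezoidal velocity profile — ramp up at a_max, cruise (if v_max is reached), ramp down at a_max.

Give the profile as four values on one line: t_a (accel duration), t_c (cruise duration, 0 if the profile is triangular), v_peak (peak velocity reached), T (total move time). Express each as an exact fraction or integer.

(v_max)²/a_max = (39/2)²/10 = 1521/40
45/2 < 1521/40 → triangular
v_peak = √(45/2·10) = √225 = 15
t_a = 15/10 = 3/2; t_c = 0
T = 2·3/2 = 3

t_a=3/2 t_c=0 v_peak=15 T=3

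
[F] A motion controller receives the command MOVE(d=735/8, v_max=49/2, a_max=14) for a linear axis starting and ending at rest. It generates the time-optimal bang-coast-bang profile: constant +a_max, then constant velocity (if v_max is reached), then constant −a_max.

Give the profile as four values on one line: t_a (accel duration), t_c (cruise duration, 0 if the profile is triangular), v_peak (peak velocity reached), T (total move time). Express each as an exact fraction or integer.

vₘ²/aₘ = (49/2)²/14 = 343/8
735/8 ≥ 343/8 so v_max reached
t_a = (49/2)/14 = 7/4; v_peak = 49/2
d_cruise = 735/8 − 343/8 = 49; t_c = 49/(49/2) = 2
T = 2·7/4 + 2 = 11/2

t_a=7/4 t_c=2 v_peak=49/2 T=11/2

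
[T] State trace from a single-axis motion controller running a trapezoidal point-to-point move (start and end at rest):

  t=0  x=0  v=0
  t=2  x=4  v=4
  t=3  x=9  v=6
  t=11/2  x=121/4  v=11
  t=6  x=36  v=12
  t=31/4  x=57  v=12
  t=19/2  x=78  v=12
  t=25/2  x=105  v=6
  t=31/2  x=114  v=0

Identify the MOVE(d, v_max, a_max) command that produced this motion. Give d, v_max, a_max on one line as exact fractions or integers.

d=114 v_max=12 a_max=2

final state: t=31/2, x=114, v=0 → d = 114
a_max = (4−0)/(2−0) = 2
max v = 12 over t∈[6,19/2] → v_max = 12
check: 12·(6+7/2) = 114 ✓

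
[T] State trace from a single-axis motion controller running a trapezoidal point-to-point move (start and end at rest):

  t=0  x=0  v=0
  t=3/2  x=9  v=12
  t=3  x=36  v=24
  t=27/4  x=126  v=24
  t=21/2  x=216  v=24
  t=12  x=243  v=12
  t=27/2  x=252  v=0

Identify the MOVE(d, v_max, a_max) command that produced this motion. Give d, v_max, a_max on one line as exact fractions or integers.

final state: t=27/2, x=252, v=0 → d = 252
a_max = (12−0)/(3/2−0) = 8
max v = 24 over t∈[3,21/2] → v_max = 24
check: 24·(3+15/2) = 252 ✓

d=252 v_max=24 a_max=8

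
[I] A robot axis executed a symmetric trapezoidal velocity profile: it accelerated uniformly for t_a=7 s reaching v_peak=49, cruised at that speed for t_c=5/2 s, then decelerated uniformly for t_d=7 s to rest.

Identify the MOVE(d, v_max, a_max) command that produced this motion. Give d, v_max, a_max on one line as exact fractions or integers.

d=931/2 v_max=49 a_max=7

a_max = 49/7 = 7
d_a = ½·49·7 = 343/2; d_c = 49·5/2 = 245/2
d = 2·343/2 + 245/2 = 931/2
t_c = 5/2 > 0 so v_max = 49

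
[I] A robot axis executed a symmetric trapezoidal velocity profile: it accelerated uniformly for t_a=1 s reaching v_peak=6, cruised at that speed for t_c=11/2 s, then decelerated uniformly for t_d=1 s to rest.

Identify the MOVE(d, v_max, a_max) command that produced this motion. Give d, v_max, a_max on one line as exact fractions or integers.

a_max = 6/1 = 6
d_a = ½·6·1 = 3; d_c = 6·11/2 = 33
d = 2·3 + 33 = 39
t_c = 11/2 > 0 → v_max = v_peak = 6

d=39 v_max=6 a_max=6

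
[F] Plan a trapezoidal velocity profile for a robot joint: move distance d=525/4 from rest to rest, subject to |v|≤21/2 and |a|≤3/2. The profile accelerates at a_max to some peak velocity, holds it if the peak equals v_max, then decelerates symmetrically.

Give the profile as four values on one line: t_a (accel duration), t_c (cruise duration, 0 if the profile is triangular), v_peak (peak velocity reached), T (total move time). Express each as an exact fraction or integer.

v_max²/a_max = (21/2)²/(3/2) = 147/2
525/4 ≥ 147/2 ⇒ cruise phase
t_a = (21/2)/(3/2) = 7; v_peak = 21/2
d_cruise = 525/4 − 147/2 = 231/4; t_c = (231/4)/(21/2) = 11/2
T = 2·7 + 11/2 = 39/2

t_a=7 t_c=11/2 v_peak=21/2 T=39/2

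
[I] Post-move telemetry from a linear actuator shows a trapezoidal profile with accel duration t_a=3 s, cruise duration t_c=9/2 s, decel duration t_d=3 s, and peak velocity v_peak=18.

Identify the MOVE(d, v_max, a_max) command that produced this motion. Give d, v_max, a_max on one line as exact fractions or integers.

d=135 v_max=18 a_max=6

a_max = 18/3 = 6
d_a = ½·18·3 = 27; d_c = 18·9/2 = 81
d = 2·27 + 81 = 135
t_c = 9/2 > 0 → v_max = v_peak = 18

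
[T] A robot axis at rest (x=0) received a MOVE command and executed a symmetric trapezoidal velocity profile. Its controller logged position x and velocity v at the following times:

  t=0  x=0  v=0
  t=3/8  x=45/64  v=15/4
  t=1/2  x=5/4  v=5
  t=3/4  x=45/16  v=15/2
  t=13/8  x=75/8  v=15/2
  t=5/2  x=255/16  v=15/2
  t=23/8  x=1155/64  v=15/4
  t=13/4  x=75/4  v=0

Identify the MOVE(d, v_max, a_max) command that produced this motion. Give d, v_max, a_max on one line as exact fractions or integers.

d=75/4 v_max=15/2 a_max=10

final state: t=13/4, x=75/4, v=0 → d = 75/4
a_max = (15/4−0)/(3/8−0) = 10
max v = 15/2 over t∈[3/4,5/2] → v_max = 15/2
check: 15/2·(3/4+7/4) = 75/4 ✓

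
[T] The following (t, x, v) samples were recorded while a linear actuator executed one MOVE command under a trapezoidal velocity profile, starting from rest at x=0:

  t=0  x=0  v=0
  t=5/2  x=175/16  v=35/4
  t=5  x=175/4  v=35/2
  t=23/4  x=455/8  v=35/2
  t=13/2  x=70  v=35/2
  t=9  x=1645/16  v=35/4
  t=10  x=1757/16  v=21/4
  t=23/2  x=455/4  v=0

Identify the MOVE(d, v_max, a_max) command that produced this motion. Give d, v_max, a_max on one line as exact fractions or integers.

final state: t=23/2, x=455/4, v=0 → d = 455/4
a_max = (35/4−0)/(5/2−0) = 7/2
max v = 35/2 over t∈[5,13/2] → v_max = 35/2
check: 35/2·(5+3/2) = 455/4 ✓

d=455/4 v_max=35/2 a_max=7/2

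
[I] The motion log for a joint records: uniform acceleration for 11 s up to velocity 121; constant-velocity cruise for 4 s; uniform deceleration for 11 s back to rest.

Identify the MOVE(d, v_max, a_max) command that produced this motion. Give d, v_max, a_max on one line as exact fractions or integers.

d=1815 v_max=121 a_max=11

a_max = 121/11 = 11
d_a = ½·121·11 = 1331/2; d_c = 121·4 = 484
d = 2·1331/2 + 484 = 1815
t_c = 4 > 0 → v_max = v_peak = 121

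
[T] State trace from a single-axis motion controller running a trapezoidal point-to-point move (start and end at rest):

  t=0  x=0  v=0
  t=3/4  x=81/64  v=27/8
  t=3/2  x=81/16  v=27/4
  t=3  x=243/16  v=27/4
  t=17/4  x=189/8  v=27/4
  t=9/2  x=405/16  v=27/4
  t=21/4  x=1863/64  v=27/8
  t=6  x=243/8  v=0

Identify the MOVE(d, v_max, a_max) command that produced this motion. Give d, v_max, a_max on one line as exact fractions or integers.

final state: t=6, x=243/8, v=0 → d = 243/8
a_max = (27/8−0)/(3/4−0) = 9/2
max v = 27/4 over t∈[3/2,9/2] → v_max = 27/4
check: 27/4·(3/2+3) = 243/8 ✓

d=243/8 v_max=27/4 a_max=9/2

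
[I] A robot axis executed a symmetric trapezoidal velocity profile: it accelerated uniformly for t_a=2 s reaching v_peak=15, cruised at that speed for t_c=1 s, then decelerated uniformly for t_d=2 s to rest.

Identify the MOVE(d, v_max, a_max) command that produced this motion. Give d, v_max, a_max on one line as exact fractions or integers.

d=45 v_max=15 a_max=15/2

a_max = 15/2
d_a = ½·15·2 = 15; d_c = 15·1 = 15
d = 2·15 + 15 = 45
t_c = 1 > 0 so v_max = 15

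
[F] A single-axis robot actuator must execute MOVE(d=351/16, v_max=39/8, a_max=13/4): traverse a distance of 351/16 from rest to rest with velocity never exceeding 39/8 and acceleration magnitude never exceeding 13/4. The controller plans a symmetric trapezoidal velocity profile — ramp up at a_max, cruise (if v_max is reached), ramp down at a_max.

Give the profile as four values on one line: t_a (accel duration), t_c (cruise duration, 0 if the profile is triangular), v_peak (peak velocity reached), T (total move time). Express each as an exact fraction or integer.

(v_max)²/a_max = (39/8)²/(13/4) = 117/16
351/16 ≥ 117/16 → trapezoidal
t_a = (39/8)/(13/4) = 3/2; v_peak = 39/8
d_cruise = 351/16 − 117/16 = 117/8; t_c = (117/8)/(39/8) = 3
T = 2·3/2 + 3 = 6

t_a=3/2 t_c=3 v_peak=39/8 T=6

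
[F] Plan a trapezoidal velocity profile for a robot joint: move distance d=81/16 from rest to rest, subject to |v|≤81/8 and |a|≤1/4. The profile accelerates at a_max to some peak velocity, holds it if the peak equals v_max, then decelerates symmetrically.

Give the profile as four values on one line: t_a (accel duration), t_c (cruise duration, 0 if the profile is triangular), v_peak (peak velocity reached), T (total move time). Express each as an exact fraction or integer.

t_a=9/2 t_c=0 v_peak=9/8 T=9

vₘ²/aₘ = (81/8)²/(1/4) = 6561/16
81/16 < 6561/16 so t_c = 0
v_peak = √(81/16·1/4) = √(81/64) = 9/8
t_a = (9/8)/(1/4) = 9/2; t_c = 0
T = 2·9/2 = 9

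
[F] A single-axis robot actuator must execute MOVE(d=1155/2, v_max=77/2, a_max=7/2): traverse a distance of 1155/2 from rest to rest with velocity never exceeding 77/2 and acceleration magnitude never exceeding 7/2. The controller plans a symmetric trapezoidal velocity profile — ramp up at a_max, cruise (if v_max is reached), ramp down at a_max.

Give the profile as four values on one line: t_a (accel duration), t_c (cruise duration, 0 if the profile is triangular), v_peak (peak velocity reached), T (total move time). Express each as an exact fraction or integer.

vₘ²/aₘ = (77/2)²/(7/2) = 847/2
1155/2 ≥ 847/2 so v_max reached
t_a = (77/2)/(7/2) = 11; v_peak = 77/2
d_cruise = 1155/2 − 847/2 = 154; t_c = 154/(77/2) = 4
T = 2·11 + 4 = 26

t_a=11 t_c=4 v_peak=77/2 T=26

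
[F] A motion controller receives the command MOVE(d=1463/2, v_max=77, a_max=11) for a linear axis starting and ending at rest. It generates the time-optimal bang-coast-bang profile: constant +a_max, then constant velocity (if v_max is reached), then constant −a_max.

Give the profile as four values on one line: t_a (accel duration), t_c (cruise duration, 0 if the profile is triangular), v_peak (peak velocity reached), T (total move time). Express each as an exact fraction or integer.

t_a=7 t_c=5/2 v_peak=77 T=33/2

v_max²/a_max = 77²/11 = 539
1463/2 ≥ 539 ⇒ cruise phase
t_a = 77/11 = 7; v_peak = 77
d_cruise = 1463/2 − 539 = 385/2; t_c = (385/2)/77 = 5/2
T = 2·7 + 5/2 = 33/2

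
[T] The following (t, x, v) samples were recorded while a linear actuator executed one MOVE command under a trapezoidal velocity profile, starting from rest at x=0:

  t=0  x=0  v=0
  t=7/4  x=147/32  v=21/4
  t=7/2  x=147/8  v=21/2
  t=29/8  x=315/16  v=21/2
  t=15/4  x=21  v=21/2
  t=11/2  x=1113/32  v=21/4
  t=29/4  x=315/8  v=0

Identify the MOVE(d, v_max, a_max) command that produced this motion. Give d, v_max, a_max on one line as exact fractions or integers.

final state: t=29/4, x=315/8, v=0 → d = 315/8
a_max = (21/4−0)/(7/4−0) = 3
max v = 21/2 over t∈[7/2,15/4] → v_max = 21/2
check: 21/2·(7/2+1/4) = 315/8 ✓

d=315/8 v_max=21/2 a_max=3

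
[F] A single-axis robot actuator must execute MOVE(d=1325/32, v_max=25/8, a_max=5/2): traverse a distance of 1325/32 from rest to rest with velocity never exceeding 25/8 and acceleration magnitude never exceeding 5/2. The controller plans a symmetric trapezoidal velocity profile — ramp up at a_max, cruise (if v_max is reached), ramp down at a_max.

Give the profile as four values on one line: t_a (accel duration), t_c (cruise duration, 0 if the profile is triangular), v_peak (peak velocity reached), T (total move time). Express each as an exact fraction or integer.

vₘ²/aₘ = (25/8)²/(5/2) = 125/32
1325/32 ≥ 125/32 ⇒ cruise phase
t_a = (25/8)/(5/2) = 5/4; v_peak = 25/8
d_cruise = 1325/32 − 125/32 = 75/2; t_c = (75/2)/(25/8) = 12
T = 2·5/4 + 12 = 29/2

t_a=5/4 t_c=12 v_peak=25/8 T=29/2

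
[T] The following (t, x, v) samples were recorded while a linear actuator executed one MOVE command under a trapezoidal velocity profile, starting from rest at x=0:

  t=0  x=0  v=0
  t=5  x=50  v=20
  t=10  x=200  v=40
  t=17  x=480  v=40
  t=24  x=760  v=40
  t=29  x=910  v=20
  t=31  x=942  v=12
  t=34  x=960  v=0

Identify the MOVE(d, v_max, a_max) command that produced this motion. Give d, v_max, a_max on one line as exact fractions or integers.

final state: t=34, x=960, v=0 → d = 960
a_max = (20−0)/(5−0) = 4
max v = 40 over t∈[10,24] → v_max = 40
check: 40·(10+14) = 960 ✓

d=960 v_max=40 a_max=4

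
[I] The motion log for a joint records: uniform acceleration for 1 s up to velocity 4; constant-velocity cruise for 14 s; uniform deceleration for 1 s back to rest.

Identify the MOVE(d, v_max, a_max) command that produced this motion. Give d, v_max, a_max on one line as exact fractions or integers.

a_max = 4/1 = 4
d_a = ½·4·1 = 2; d_c = 4·14 = 56
d = 2·2 + 56 = 60
t_c = 14 > 0 ⇒ limit active, v_max = 4

d=60 v_max=4 a_max=4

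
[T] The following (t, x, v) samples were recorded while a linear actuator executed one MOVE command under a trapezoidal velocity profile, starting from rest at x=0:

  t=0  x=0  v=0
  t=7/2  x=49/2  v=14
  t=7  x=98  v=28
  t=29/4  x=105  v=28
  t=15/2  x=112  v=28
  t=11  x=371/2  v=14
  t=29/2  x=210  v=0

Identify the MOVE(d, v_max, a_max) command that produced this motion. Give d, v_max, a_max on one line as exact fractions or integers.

final state: t=29/2, x=210, v=0 → d = 210
a_max = (14−0)/(7/2−0) = 4
max v = 28 over t∈[7,15/2] → v_max = 28
check: 28·(7+1/2) = 210 ✓

d=210 v_max=28 a_max=4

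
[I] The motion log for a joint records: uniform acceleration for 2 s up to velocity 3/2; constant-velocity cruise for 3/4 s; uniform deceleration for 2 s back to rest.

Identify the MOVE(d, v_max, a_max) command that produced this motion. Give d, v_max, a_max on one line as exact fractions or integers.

d=33/8 v_max=3/2 a_max=3/4

a_max = (3/2)/2 = 3/4
d_a = ½·3/2·2 = 3/2; d_c = 3/2·3/4 = 9/8
d = 2·3/2 + 9/8 = 33/8
t_c = 3/4 > 0 ⇒ limit active, v_max = 3/2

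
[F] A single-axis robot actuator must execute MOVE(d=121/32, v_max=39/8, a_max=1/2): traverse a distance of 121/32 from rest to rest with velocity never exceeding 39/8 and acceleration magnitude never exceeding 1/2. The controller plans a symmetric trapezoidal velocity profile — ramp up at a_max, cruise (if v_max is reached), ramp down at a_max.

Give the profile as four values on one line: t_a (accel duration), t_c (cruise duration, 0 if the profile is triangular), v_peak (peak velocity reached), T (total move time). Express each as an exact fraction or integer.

t_a=11/4 t_c=0 v_peak=11/8 T=11/2

(v_max)²/a_max = (39/8)²/(1/2) = 1521/32
121/32 < 1521/32 → triangular
v_peak = √(121/32·1/2) = √(121/64) = 11/8
t_a = (11/8)/(1/2) = 11/4; t_c = 0
T = 2·11/4 = 11/2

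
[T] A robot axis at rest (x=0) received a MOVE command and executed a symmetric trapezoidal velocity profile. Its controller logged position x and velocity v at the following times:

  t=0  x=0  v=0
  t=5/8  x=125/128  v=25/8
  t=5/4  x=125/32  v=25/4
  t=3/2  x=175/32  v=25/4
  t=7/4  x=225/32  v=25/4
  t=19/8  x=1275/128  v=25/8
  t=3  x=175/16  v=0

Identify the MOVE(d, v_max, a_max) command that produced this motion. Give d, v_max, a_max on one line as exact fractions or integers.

d=175/16 v_max=25/4 a_max=5

final state: t=3, x=175/16, v=0 → d = 175/16
a_max = (25/8−0)/(5/8−0) = 5
max v = 25/4 over t∈[5/4,7/4] → v_max = 25/4
check: 25/4·(5/4+1/2) = 175/16 ✓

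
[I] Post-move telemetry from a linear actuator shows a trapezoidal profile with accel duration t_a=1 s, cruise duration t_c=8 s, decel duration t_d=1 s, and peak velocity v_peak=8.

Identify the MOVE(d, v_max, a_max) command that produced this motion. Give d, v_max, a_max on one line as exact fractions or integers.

d=72 v_max=8 a_max=8

a_max = 8/1 = 8
d_a = ½·8·1 = 4; d_c = 8·8 = 64
d = 2·4 + 64 = 72
t_c = 8 > 0 ⇒ limit active, v_max = 8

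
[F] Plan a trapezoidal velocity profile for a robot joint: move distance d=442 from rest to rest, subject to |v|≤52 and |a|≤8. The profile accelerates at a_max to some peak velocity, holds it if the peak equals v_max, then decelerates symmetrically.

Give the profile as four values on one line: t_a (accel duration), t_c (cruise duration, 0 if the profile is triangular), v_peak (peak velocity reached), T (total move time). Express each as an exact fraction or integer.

(v_max)²/a_max = 52²/8 = 338
442 ≥ 338 ⇒ cruise phase
t_a = 52/8 = 13/2; v_peak = 52
d_cruise = 442 − 338 = 104; t_c = 104/52 = 2
T = 2·13/2 + 2 = 15

t_a=13/2 t_c=2 v_peak=52 T=15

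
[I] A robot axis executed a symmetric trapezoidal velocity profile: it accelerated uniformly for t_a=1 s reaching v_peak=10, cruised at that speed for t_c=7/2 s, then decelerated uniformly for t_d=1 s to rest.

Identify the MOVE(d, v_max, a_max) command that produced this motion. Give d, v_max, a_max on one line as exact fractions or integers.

a_max = 10/1 = 10
d_a = ½·10·1 = 5; d_c = 10·7/2 = 35
d = 2·5 + 35 = 45
t_c = 7/2 > 0 ⇒ limit active, v_max = 10

d=45 v_max=10 a_max=10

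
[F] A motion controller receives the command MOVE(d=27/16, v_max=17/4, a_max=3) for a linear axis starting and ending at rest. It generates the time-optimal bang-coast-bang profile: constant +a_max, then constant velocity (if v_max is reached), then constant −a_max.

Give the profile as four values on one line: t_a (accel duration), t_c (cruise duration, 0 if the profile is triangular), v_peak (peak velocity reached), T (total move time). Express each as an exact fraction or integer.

v_max²/a_max = (17/4)²/3 = 289/48
27/16 < 289/48 ⇒ no cruise
v_peak = √(27/16·3) = √(81/16) = 9/4
t_a = (9/4)/3 = 3/4; t_c = 0
T = 2·3/4 = 3/2

t_a=3/4 t_c=0 v_peak=9/4 T=3/2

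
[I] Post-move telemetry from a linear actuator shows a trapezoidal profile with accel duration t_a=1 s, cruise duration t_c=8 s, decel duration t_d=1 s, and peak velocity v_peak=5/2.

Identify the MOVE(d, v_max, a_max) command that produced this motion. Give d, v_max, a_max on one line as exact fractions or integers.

d=45/2 v_max=5/2 a_max=5/2

a_max = (5/2)/1 = 5/2
d_a = ½·5/2·1 = 5/4; d_c = 5/2·8 = 20
d = 2·5/4 + 20 = 45/2
t_c = 8 > 0 ⇒ limit active, v_max = 5/2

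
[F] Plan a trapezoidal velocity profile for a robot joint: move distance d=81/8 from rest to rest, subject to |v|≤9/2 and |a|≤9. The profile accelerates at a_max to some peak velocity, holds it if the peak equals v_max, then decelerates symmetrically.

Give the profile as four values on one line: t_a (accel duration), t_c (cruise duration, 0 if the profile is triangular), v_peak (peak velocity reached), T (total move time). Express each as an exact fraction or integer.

t_a=1/2 t_c=7/4 v_peak=9/2 T=11/4

(v_max)²/a_max = (9/2)²/9 = 9/4
81/8 ≥ 9/4 so v_max reached
t_a = (9/2)/9 = 1/2; v_peak = 9/2
d_cruise = 81/8 − 9/4 = 63/8; t_c = (63/8)/(9/2) = 7/4
T = 2·1/2 + 7/4 = 11/4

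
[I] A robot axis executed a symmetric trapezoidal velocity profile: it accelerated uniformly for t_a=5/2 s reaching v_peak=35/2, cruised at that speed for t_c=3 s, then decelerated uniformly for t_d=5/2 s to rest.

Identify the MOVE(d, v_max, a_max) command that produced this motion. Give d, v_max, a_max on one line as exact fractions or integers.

a_max = (35/2)/(5/2) = 7
d_a = ½·35/2·5/2 = 175/8; d_c = 35/2·3 = 105/2
d = 2·175/8 + 105/2 = 385/4
t_c = 3 > 0 ⇒ limit active, v_max = 35/2

d=385/4 v_max=35/2 a_max=7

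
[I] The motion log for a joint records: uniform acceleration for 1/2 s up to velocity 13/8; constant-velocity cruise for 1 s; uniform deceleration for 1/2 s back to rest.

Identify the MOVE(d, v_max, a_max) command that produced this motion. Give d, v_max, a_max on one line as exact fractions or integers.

a_max = (13/8)/(1/2) = 13/4
d_a = ½·13/8·1/2 = 13/32; d_c = 13/8·1 = 13/8
d = 2·13/32 + 13/8 = 39/16
t_c = 1 > 0 ⇒ limit active, v_max = 13/8

d=39/16 v_max=13/8 a_max=13/4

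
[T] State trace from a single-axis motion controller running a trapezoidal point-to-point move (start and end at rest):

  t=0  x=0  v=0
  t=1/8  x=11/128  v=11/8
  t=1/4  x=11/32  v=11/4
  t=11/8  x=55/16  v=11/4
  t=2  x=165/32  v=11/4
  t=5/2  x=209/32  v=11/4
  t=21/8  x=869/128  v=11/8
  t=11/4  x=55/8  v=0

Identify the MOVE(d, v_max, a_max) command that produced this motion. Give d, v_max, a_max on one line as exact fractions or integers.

final state: t=11/4, x=55/8, v=0 → d = 55/8
a_max = (11/8−0)/(1/8−0) = 11
max v = 11/4 over t∈[1/4,5/2] → v_max = 11/4
check: 11/4·(1/4+9/4) = 55/8 ✓

d=55/8 v_max=11/4 a_max=11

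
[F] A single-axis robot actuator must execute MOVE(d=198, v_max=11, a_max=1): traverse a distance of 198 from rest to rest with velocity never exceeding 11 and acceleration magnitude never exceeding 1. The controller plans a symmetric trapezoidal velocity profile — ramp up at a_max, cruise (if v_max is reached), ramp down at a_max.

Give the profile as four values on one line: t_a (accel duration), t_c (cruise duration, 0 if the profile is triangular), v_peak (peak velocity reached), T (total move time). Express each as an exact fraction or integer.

v_max²/a_max = 11²/1 = 121
198 ≥ 121 so v_max reached
t_a = 11/1 = 11; v_peak = 11
d_cruise = 198 − 121 = 77; t_c = 77/11 = 7
T = 2·11 + 7 = 29

t_a=11 t_c=7 v_peak=11 T=29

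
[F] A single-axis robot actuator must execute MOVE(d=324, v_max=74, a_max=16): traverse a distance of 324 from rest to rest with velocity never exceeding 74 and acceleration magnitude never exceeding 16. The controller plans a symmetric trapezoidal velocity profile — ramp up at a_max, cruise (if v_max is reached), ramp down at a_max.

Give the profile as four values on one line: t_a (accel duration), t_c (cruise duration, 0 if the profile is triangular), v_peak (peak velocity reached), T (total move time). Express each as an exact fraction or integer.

v_max²/a_max = 74²/16 = 1369/4
324 < 1369/4 so t_c = 0
v_peak = √(324·16) = √5184 = 72
t_a = 72/16 = 9/2; t_c = 0
T = 2·9/2 = 9

t_a=9/2 t_c=0 v_peak=72 T=9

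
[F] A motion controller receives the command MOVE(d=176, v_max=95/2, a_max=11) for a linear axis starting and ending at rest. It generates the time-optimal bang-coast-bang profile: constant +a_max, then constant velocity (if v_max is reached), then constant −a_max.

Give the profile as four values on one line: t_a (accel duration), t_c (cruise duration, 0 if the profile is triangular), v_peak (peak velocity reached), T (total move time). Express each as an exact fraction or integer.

t_a=4 t_c=0 v_peak=44 T=8

(v_max)²/a_max = (95/2)²/11 = 9025/44
176 < 9025/44 → triangular
v_peak = √(176·11) = √1936 = 44
t_a = 44/11 = 4; t_c = 0
T = 2·4 = 8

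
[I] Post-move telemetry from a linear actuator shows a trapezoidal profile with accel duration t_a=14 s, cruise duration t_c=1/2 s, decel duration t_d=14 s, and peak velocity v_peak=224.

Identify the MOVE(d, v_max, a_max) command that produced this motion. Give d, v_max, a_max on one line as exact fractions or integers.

d=3248 v_max=224 a_max=16

a_max = 224/14 = 16
d_a = ½·224·14 = 1568; d_c = 224·1/2 = 112
d = 2·1568 + 112 = 3248
t_c = 1/2 > 0 ⇒ limit active, v_max = 224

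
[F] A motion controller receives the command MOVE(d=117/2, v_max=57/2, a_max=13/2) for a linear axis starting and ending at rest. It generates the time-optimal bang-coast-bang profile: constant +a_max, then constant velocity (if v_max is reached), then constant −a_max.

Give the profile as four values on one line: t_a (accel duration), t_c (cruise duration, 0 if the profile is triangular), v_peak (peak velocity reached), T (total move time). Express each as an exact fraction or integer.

vₘ²/aₘ = (57/2)²/(13/2) = 3249/26
117/2 < 3249/26 ⇒ no cruise
v_peak = √(117/2·13/2) = √(1521/4) = 39/2
t_a = (39/2)/(13/2) = 3; t_c = 0
T = 2·3 = 6

t_a=3 t_c=0 v_peak=39/2 T=6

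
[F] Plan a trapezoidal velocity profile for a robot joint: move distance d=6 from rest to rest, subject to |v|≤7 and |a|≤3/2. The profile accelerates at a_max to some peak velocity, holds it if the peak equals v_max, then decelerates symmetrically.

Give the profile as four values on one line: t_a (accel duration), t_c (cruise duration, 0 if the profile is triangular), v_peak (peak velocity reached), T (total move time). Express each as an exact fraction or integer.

v_max²/a_max = 7²/(3/2) = 98/3
6 < 98/3 → triangular
v_peak = √(6·3/2) = √9 = 3
t_a = 3/(3/2) = 2; t_c = 0
T = 2·2 = 4

t_a=2 t_c=0 v_peak=3 T=4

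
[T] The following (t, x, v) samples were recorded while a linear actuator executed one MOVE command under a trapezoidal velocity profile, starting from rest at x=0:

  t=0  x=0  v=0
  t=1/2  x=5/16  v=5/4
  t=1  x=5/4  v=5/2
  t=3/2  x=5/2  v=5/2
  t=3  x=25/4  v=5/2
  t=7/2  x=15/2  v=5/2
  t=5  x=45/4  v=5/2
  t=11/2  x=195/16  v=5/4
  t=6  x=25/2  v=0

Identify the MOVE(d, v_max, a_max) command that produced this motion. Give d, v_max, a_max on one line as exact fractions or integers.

d=25/2 v_max=5/2 a_max=5/2

final state: t=6, x=25/2, v=0 → d = 25/2
a_max = (5/4−0)/(1/2−0) = 5/2
max v = 5/2 over t∈[1,5] → v_max = 5/2
check: 5/2·(1+4) = 25/2 ✓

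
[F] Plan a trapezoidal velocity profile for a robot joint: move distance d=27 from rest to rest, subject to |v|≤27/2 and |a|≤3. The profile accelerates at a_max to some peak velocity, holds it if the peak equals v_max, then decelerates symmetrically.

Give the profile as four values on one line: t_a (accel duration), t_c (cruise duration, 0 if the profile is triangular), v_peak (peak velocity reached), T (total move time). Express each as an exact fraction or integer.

vₘ²/aₘ = (27/2)²/3 = 243/4
27 < 243/4 so t_c = 0
v_peak = √(27·3) = √81 = 9
t_a = 9/3 = 3; t_c = 0
T = 2·3 = 6

t_a=3 t_c=0 v_peak=9 T=6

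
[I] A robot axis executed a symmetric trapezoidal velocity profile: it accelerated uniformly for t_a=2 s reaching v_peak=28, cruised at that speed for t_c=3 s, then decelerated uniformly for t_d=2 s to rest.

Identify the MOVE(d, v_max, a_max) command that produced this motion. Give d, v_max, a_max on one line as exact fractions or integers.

a_max = 28/2 = 14
d_a = ½·28·2 = 28; d_c = 28·3 = 84
d = 2·28 + 84 = 140
t_c = 3 > 0 ⇒ limit active, v_max = 28

d=140 v_max=28 a_max=14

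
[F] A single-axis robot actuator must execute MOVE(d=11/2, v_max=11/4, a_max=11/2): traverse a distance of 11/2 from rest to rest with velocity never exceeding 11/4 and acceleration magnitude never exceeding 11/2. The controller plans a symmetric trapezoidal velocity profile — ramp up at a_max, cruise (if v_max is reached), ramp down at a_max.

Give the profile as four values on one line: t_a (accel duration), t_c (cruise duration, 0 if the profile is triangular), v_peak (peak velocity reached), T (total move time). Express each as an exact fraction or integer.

t_a=1/2 t_c=3/2 v_peak=11/4 T=5/2

v_max²/a_max = (11/4)²/(11/2) = 11/8
11/2 ≥ 11/8 → trapezoidal
t_a = (11/4)/(11/2) = 1/2; v_peak = 11/4
d_cruise = 11/2 − 11/8 = 33/8; t_c = (33/8)/(11/4) = 3/2
T = 2·1/2 + 3/2 = 5/2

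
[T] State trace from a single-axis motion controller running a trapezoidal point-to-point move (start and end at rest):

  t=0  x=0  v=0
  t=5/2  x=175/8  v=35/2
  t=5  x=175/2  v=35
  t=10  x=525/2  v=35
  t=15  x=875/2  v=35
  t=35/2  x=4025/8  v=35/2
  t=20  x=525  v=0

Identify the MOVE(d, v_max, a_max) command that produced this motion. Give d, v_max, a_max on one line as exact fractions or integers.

d=525 v_max=35 a_max=7

final state: t=20, x=525, v=0 → d = 525
a_max = (35/2−0)/(5/2−0) = 7
max v = 35 over t∈[5,15] → v_max = 35
check: 35·(5+10) = 525 ✓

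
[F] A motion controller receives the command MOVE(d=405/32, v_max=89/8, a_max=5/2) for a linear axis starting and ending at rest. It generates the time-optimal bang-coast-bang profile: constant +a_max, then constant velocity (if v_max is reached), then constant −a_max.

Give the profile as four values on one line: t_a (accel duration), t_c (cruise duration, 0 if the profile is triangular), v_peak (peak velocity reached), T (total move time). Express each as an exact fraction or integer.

v_max²/a_max = (89/8)²/(5/2) = 7921/160
405/32 < 7921/160 → triangular
v_peak = √(405/32·5/2) = √(2025/64) = 45/8
t_a = (45/8)/(5/2) = 9/4; t_c = 0
T = 2·9/4 = 9/2

t_a=9/4 t_c=0 v_peak=45/8 T=9/2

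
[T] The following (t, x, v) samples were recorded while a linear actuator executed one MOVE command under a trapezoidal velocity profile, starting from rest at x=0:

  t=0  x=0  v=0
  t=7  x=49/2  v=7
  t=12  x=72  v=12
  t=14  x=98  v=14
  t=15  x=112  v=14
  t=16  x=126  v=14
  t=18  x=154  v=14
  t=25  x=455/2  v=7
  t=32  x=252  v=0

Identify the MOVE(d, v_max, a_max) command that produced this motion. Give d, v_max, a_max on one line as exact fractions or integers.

d=252 v_max=14 a_max=1

final state: t=32, x=252, v=0 → d = 252
a_max = (7−0)/(7−0) = 1
max v = 14 over t∈[14,18] → v_max = 14
check: 14·(14+4) = 252 ✓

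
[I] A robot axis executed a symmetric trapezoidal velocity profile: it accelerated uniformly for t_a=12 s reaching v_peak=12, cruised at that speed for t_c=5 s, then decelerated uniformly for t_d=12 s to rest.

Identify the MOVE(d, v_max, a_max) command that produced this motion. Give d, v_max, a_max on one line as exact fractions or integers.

d=204 v_max=12 a_max=1

a_max = 12/12 = 1
d_a = ½·12·12 = 72; d_c = 12·5 = 60
d = 2·72 + 60 = 204
t_c = 5 > 0 → v_max = v_peak = 12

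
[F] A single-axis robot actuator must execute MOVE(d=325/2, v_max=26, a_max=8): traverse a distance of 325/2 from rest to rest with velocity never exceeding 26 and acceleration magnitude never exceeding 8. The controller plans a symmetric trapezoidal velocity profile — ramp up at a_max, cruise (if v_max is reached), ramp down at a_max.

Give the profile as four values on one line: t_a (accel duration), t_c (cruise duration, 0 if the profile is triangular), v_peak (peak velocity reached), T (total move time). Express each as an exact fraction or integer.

t_a=13/4 t_c=3 v_peak=26 T=19/2

vₘ²/aₘ = 26²/8 = 169/2
325/2 ≥ 169/2 ⇒ cruise phase
t_a = 26/8 = 13/4; v_peak = 26
d_cruise = 325/2 − 169/2 = 78; t_c = 78/26 = 3
T = 2·13/4 + 3 = 19/2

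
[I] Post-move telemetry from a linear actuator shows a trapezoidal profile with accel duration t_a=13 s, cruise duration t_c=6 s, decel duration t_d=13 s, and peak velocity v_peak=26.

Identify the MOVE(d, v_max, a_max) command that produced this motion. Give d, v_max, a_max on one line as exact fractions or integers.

d=494 v_max=26 a_max=2

a_max = 26/13 = 2
d_a = ½·26·13 = 169; d_c = 26·6 = 156
d = 2·169 + 156 = 494
t_c = 6 > 0 ⇒ limit active, v_max = 26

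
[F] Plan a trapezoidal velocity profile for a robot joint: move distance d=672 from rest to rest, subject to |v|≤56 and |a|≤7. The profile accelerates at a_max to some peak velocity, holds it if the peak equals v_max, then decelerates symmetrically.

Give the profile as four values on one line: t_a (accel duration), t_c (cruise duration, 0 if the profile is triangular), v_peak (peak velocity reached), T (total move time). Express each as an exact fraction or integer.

vₘ²/aₘ = 56²/7 = 448
672 ≥ 448 → trapezoidal
t_a = 56/7 = 8; v_peak = 56
d_cruise = 672 − 448 = 224; t_c = 224/56 = 4
T = 2·8 + 4 = 20

t_a=8 t_c=4 v_peak=56 T=20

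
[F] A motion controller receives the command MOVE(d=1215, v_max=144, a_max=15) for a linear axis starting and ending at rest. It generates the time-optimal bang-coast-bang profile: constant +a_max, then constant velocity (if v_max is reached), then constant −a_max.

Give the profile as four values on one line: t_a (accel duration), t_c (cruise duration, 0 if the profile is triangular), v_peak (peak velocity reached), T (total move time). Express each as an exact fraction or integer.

(v_max)²/a_max = 144²/15 = 6912/5
1215 < 6912/5 → triangular
v_peak = √(1215·15) = √18225 = 135
t_a = 135/15 = 9; t_c = 0
T = 2·9 = 18

t_a=9 t_c=0 v_peak=135 T=18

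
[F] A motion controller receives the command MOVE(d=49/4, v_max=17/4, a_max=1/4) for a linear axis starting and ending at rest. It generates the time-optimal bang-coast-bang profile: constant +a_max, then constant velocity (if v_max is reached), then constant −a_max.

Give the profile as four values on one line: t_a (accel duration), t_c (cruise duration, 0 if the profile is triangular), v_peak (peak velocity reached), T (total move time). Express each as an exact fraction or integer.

v_max²/a_max = (17/4)²/(1/4) = 289/4
49/4 < 289/4 → triangular
v_peak = √(49/4·1/4) = √(49/16) = 7/4
t_a = (7/4)/(1/4) = 7; t_c = 0
T = 2·7 = 14

t_a=7 t_c=0 v_peak=7/4 T=14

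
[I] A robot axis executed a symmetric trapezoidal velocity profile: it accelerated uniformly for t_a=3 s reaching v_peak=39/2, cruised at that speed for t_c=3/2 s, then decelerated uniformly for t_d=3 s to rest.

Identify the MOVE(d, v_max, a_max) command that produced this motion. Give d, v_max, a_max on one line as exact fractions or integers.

d=351/4 v_max=39/2 a_max=13/2

a_max = (39/2)/3 = 13/2
d_a = ½·39/2·3 = 117/4; d_c = 39/2·3/2 = 117/4
d = 2·117/4 + 117/4 = 351/4
t_c = 3/2 > 0 so v_max = 39/2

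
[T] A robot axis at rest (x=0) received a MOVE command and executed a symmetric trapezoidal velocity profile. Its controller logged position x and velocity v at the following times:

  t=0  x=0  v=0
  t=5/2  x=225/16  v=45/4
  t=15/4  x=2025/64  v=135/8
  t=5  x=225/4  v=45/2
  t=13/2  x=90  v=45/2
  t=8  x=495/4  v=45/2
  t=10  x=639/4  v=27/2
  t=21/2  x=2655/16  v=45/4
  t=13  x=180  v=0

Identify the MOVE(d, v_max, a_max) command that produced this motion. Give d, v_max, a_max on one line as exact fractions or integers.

d=180 v_max=45/2 a_max=9/2

final state: t=13, x=180, v=0 → d = 180
a_max = (45/4−0)/(5/2−0) = 9/2
max v = 45/2 over t∈[5,8] → v_max = 45/2
check: 45/2·(5+3) = 180 ✓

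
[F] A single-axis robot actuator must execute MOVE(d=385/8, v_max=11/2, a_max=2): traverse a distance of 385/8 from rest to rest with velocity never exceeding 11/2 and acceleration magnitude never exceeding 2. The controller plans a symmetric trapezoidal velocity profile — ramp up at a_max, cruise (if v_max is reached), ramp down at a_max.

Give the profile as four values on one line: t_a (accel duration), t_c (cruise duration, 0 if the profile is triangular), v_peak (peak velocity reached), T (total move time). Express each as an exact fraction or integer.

vₘ²/aₘ = (11/2)²/2 = 121/8
385/8 ≥ 121/8 → trapezoidal
t_a = (11/2)/2 = 11/4; v_peak = 11/2
d_cruise = 385/8 − 121/8 = 33; t_c = 33/(11/2) = 6
T = 2·11/4 + 6 = 23/2

t_a=11/4 t_c=6 v_peak=11/2 T=23/2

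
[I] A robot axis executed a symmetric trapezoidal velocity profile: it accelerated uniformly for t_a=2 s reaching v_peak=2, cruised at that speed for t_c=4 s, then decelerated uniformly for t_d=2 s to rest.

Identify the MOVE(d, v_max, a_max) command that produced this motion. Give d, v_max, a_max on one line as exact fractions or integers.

d=12 v_max=2 a_max=1

a_max = 2/2 = 1
d_a = ½·2·2 = 2; d_c = 2·4 = 8
d = 2·2 + 8 = 12
t_c = 4 > 0 ⇒ limit active, v_max = 2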